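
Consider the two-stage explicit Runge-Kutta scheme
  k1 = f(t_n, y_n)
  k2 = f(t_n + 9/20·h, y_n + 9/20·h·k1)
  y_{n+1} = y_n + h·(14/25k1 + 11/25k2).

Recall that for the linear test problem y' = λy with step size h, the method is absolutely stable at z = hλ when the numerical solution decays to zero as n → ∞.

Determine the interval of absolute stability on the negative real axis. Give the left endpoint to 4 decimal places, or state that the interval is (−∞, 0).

z∈(-5.0505,0).

On y'=λy, z=hλ:
  k1=λy_n ⇒ h·k1=z·y_n;  k2=λ(1+9/20z)y_n ⇒ h·k2=z(1+9/20z)y_n
  y_{n+1}/y_n = 1 + 14/25z + 11/25z(1+9/20z) = 1 + z + 99/500z²
  ⇒ R(z) = 1 + z + 99/500z².

Find x<0 with |R(x)|<1.
x=-0.78: |R|=0.3405
R=1: x+99/500x²=0 ⇒ x=−500/99=-5.0505; min R=1−1/(4·99/500)=-0.2626>−1
Confirm numerically:
  x=-3.766: |R|=0.04219 <1
  x=-3.393: |R|=0.11354 <1
  x=-3.305: |R|=0.14224 <1
  x=-2.403: |R|=0.25967 <1
  x=-5.611: |R|=1.62270 >1
  x=-5.551: |R|=1.55009 >1
  x=-5.285: |R|=1.24538 >1
Stable set (-5.0505, 0).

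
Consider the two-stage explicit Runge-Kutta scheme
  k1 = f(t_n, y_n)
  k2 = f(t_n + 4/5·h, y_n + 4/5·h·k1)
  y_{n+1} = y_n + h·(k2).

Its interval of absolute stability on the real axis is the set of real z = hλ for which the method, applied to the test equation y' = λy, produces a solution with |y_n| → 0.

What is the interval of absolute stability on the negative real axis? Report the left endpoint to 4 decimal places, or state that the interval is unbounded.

z∈(-1.2500,0).

Set f=λy, z=hλ:
  k1=λy_n ⇒ h·k1=z·y_n;  k2=λ(1+4/5z)y_n ⇒ h·k2=z(1+4/5z)y_n
  y_{n+1}/y_n = 1 + z(1+4/5z) = 1 + z + 4/5z²
  R(z) = 1 + z + 4/5z².

Boundary: |R(x)|=1, x<0.
x=-1.11: |R|=0.8757
R=1: x+4/5x²=0 ⇒ x=−5/4=-1.2500; min R=1−1/(4·4/5)=0.6875>−1
Confirm numerically:
  x=-1.073: |R|=0.84806 <1
  x=-0.848: |R|=0.72728 <1
  x=-0.768: |R|=0.70386 <1
  x=-1.569: |R|=1.40041 >1
  x=-1.284: |R|=1.03492 >1
So |R|<1 on (-1.2500, 0).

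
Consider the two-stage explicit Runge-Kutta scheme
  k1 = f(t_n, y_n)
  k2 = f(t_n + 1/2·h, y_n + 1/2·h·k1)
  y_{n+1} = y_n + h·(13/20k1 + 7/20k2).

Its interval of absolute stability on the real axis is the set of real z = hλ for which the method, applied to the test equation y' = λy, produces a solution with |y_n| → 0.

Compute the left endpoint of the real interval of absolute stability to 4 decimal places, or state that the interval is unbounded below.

With y'=λy (z=hλ):
  k1=λy_n ⇒ h·k1=z·y_n;  k2=λ(1+1/2z)y_n ⇒ h·k2=z(1+1/2z)y_n
  y_{n+1}/y_n = 1 + 13/20z + 7/20z(1+1/2z) = 1 + z + 7/40z²
  Hence R(z) = 1 + z + 7/40z².

Boundary: |R(x)|=1, x<0.
x=-0.73: |R|=0.3633
R=1: x+7/40x²=0 ⇒ x=−40/7=-5.7143; min R=1−1/(4·7/40)=-0.4286>−1
Confirm numerically:
  x=-5.154: |R|=0.49465 <1
  x=-4.924: |R|=0.31901 <1
  x=-2.703: |R|=0.42441 <1
  x=-6.244: |R|=1.57882 >1
  x=-6.086: |R|=1.39589 >1
Stable set (-5.7143, 0).

z* = -5.7143.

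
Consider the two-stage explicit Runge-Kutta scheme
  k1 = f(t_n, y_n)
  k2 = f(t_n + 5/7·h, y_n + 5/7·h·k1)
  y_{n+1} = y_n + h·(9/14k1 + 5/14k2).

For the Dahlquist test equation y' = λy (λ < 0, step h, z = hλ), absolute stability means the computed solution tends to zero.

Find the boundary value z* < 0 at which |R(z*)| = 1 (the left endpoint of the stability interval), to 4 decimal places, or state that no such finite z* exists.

left endpoint -3.9200.

Test eqn y'=λy, z=hλ:
  k1=λy_n ⇒ h·k1=z·y_n;  k2=λ(1+5/7z)y_n ⇒ h·k2=z(1+5/7z)y_n
  y_{n+1}/y_n = 1 + 9/14z + 5/14z(1+5/7z) = 1 + z + 25/98z²
  R(z) = 1 + z + 25/98z².

Need |R(x)|<1, x<0.
x=-0.67: |R|=0.4445
R=1: x+25/98x²=0 ⇒ x=−98/25=-3.9200; min R=1−1/(4·25/98)=0.0200>−1
Confirm numerically:
  x=-3.098: |R|=0.35037 <1
  x=-2.801: |R|=0.20043 <1
  x=-2.418: |R|=0.07351 <1
  x=-1.707: |R|=0.03633 <1
  x=-4.483: |R|=1.64386 >1
  x=-4.423: |R|=1.56754 >1
Interval (-3.9200, 0).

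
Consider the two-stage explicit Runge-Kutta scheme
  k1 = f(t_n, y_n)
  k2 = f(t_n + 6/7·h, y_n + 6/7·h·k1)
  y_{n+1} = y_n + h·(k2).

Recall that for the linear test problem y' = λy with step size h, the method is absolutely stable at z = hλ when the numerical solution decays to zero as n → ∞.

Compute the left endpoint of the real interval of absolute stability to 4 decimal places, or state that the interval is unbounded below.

left endpoint -1.1667.

Test eqn y'=λy, z=hλ:
  k1=λy_n ⇒ h·k1=z·y_n;  k2=λ(1+6/7z)y_n ⇒ h·k2=z(1+6/7z)y_n
  y_{n+1}/y_n = 1 + z(1+6/7z) = 1 + z + 6/7z²
  R(z) = 1 + z + 6/7z².

Solve |R(x)|<1 on ℝ⁻.
x=-1.36: |R|=1.2254
R=1: x+6/7x²=0 ⇒ x=−7/6=-1.1667; min R=1−1/(4·6/7)=0.7083>−1
Confirm numerically:
  x=-1.041: |R|=0.88787 <1
  x=-0.975: |R|=0.83982 <1
  x=-0.620: |R|=0.70949 <1
  x=-1.748: |R|=1.87100 >1
  x=-1.742: |R|=1.85905 >1
  x=-1.631: |R|=1.64914 >1
Stable set (-1.1667, 0).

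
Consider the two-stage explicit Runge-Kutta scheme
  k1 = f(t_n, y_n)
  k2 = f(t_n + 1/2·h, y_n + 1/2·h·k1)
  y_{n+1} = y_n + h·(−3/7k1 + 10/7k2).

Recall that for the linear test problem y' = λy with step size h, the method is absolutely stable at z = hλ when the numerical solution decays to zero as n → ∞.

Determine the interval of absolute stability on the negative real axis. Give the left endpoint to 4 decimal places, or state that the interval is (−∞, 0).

On y'=λy, z=hλ:
  k1=λy_n ⇒ h·k1=z·y_n;  k2=λ(1+1/2z)y_n ⇒ h·k2=z(1+1/2z)y_n
  y_{n+1}/y_n = 1 − 3/7z + 10/7z(1+1/2z) = 1 + z + 5/7z²
  so R(z) = 1 + z + 5/7z².

Find x<0 with |R(x)|<1.
x=-1.48: |R|=1.0846
R=1: x+5/7x²=0 ⇒ x=−7/5=-1.4000; min R=1−1/(4·5/7)=0.6500>−1
Confirm numerically:
  x=-1.149: |R|=0.79400 <1
  x=-1.120: |R|=0.77600 <1
  x=-0.942: |R|=0.69183 <1
  x=-0.767: |R|=0.65321 <1
  x=-1.680: |R|=1.33600 >1
  x=-1.575: |R|=1.19687 >1
  x=-1.513: |R|=1.12212 >1
So |R|<1 on (-1.4000, 0).

(-1.4000, 0).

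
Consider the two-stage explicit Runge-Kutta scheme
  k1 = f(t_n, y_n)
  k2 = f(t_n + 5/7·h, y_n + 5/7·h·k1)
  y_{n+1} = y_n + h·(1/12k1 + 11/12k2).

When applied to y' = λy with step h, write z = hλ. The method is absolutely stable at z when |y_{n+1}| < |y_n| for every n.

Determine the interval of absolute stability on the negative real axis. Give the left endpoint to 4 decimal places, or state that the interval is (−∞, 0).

With y'=λy (z=hλ):
  k1=λy_n ⇒ h·k1=z·y_n;  k2=λ(1+5/7z)y_n ⇒ h·k2=z(1+5/7z)y_n
  y_{n+1}/y_n = 1 + 1/12z + 11/12z(1+5/7z) = 1 + z + 55/84z²
  ⇒ R(z) = 1 + z + 55/84z².

Boundary: |R(x)|=1, x<0.
x=-1.55: |R|=1.0231
R=1: x+55/84x²=0 ⇒ x=−84/55=-1.5273; min R=1−1/(4·55/84)=0.6182>−1
Confirm numerically:
  x=-1.322: |R|=0.82232 <1
  x=-1.134: |R|=0.70799 <1
  x=-1.035: |R|=0.66640 <1
  x=-0.901: |R|=0.63054 <1
  x=-2.005: |R|=1.62716 >1
  x=-1.843: |R|=1.38100 >1
Stable set (-1.5273, 0).

(-1.5273, 0).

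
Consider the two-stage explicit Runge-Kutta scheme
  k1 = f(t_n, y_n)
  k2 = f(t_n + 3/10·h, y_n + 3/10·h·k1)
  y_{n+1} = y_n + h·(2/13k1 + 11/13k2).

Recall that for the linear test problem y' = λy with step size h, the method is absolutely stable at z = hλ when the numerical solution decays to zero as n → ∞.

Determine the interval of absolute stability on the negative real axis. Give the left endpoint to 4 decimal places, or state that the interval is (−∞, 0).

z∈(-3.9394,0).

Test eqn y'=λy, z=hλ:
  k1=λy_n ⇒ h·k1=z·y_n;  k2=λ(1+3/10z)y_n ⇒ h·k2=z(1+3/10z)y_n
  y_{n+1}/y_n = 1 + 2/13z + 11/13z(1+3/10z) = 1 + z + 33/130z²
  R(z) = 1 + z + 33/130z².

Boundary: |R(x)|=1, x<0.
x=-1.08: |R|=0.2161
R=1: x+33/130x²=0 ⇒ x=−130/33=-3.9394; min R=1−1/(4·33/130)=0.0152>−1
Confirm numerically:
  x=-3.150: |R|=0.36879 <1
  x=-3.097: |R|=0.33774 <1
  x=-3.074: |R|=0.32471 <1
  x=-2.466: |R|=0.07768 <1
  x=-4.533: |R|=1.68305 >1
  x=-4.306: |R|=1.40072 >1
So |R|<1 on (-3.9394, 0).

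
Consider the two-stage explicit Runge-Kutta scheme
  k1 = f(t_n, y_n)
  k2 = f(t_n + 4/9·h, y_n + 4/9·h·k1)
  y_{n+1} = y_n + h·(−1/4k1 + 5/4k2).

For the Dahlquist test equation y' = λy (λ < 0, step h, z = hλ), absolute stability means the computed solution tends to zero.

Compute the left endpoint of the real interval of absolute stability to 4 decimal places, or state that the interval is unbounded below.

left endpoint -1.8000.

On y'=λy, z=hλ:
  k1=λy_n ⇒ h·k1=z·y_n;  k2=λ(1+4/9z)y_n ⇒ h·k2=z(1+4/9z)y_n
  y_{n+1}/y_n = 1 − 1/4z + 5/4z(1+4/9z) = 1 + z + 5/9z²
  Hence R(z) = 1 + z + 5/9z².

Boundary: |R(x)|=1, x<0.
x=-1.07: |R|=0.5661
R=1: x+5/9x²=0 ⇒ x=−9/5=-1.8000; min R=1−1/(4·5/9)=0.5500>−1
Confirm numerically:
  x=-1.718: |R|=0.92174 <1
  x=-1.689: |R|=0.89585 <1
  x=-1.519: |R|=0.76287 <1
  x=-1.267: |R|=0.62483 <1
  x=-2.197: |R|=1.48456 >1
  x=-1.915: |R|=1.12235 >1
  x=-1.885: |R|=1.08901 >1
So |R|<1 on (-1.8000, 0).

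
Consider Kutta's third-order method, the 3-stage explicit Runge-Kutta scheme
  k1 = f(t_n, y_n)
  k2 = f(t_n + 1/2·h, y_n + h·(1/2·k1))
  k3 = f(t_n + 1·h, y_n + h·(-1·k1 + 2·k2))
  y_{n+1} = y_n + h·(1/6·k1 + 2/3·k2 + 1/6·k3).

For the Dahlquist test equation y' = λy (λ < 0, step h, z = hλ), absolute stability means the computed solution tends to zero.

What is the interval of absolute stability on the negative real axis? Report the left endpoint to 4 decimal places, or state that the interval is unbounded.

Set f=λy, z=hλ:
  order 3, 3-stage ⇒ R(z)=1+z+z^2/2+z^3/6
  (e.g. R(-1.66)=-0.04458, |R|=0.04458)

Find x<0 with |R(x)|<1.
x=-1.66: |R|=0.0446
|R(-2.25)|=0.6172 |R(-1.81)|=0.1602 |R(-1.03)|=0.3183
Bisect:
  x_lo=-3.3009 |R|=2.8473  x_hi=-0.3008 |R|=0.7399
  mid=-1.80082 |R|=0.15267 →hi
  mid=-2.55085 |R|=1.06376 →lo
  mid=-2.17584 |R|=0.52553 →hi
  mid=-2.36334 |R|=0.77068 →hi
  mid=-2.45710 |R|=0.91081 →hi
  mid=-2.50397 |R|=0.98563 →hi
  mid=-2.52741 |R|=1.02428 →lo
  mid=-2.51569 |R|=1.00485 →lo
  mid=-2.50983 |R|=0.99522 →hi
  ...
  [-2.51276,-2.51258] ⇒ x*=-2.5127
So |R|<1 on (-2.5127, 0).

(-2.5127, 0).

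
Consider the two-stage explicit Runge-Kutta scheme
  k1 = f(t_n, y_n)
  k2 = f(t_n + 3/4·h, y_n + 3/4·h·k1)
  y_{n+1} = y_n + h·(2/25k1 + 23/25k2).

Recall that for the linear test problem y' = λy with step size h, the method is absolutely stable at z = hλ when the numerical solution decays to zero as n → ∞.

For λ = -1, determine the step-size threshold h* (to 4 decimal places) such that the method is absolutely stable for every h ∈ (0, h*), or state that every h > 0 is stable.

(-1.4493,0); λ=-1 ⇒ h* = (100/69)/1 = 1.4493.

Set f=λy, z=hλ:
  k1=λy_n ⇒ h·k1=z·y_n;  k2=λ(1+3/4z)y_n ⇒ h·k2=z(1+3/4z)y_n
  y_{n+1}/y_n = 1 + 2/25z + 23/25z(1+3/4z) = 1 + z + 69/100z²
  so R(z) = 1 + z + 69/100z².

Solve |R(x)|<1 on ℝ⁻.
x=-1.4: |R|=0.9524
R=1: x+69/100x²=0 ⇒ x=−100/69=-1.4493; min R=1−1/(4·69/100)=0.6377>−1
Confirm numerically:
  x=-1.041: |R|=0.70674 <1
  x=-0.874: |R|=0.65307 <1
  x=-0.682: |R|=0.63894 <1
  x=-0.666: |R|=0.64005 <1
  x=-1.815: |R|=1.45802 >1
  x=-1.801: |R|=1.43708 >1
So |R|<1 on (-1.4493, 0).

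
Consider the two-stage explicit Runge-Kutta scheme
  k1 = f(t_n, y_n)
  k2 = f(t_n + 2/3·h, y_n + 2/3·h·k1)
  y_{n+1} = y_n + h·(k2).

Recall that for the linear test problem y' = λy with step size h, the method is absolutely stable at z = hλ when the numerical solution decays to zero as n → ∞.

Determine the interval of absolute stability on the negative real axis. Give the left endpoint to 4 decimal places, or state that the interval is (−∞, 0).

z∈(-1.5000,0).

On y'=λy, z=hλ:
  k1=λy_n ⇒ h·k1=z·y_n;  k2=λ(1+2/3z)y_n ⇒ h·k2=z(1+2/3z)y_n
  y_{n+1}/y_n = 1 + z(1+2/3z) = 1 + z + 2/3z²
  Hence R(z) = 1 + z + 2/3z².

Find x<0 with |R(x)|<1.
x=-0.65: |R|=0.6317
R=1: x+2/3x²=0 ⇒ x=−3/2=-1.5000; min R=1−1/(4·2/3)=0.6250>−1
Confirm numerically:
  x=-1.386: |R|=0.89466 <1
  x=-1.000: |R|=0.66667 <1
  x=-0.751: |R|=0.62500 <1
  x=-1.986: |R|=1.64346 >1
  x=-1.545: |R|=1.04635 >1
  x=-1.540: |R|=1.04107 >1
So |R|<1 on (-1.5000, 0).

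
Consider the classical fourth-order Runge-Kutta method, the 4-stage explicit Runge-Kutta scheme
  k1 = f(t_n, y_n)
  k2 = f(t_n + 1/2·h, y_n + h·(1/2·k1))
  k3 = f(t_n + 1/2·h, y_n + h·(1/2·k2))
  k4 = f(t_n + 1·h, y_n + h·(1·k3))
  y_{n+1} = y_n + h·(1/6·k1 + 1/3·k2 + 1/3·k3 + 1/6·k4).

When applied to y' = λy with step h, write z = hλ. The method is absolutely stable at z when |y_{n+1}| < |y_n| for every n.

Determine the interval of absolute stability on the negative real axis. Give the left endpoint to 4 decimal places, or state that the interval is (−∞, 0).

Test eqn y'=λy, z=hλ:
  order 4, 4-stage ⇒ R(z)=1+z+z^2/2+z^3/6+z^4/24
  (e.g. R(-1.22)=0.31386, |R|=0.31386)

Find x<0 with |R(x)|<1.
x=-1.22: |R|=0.3139
|R(-2.65)|=0.8145 |R(-2.16)|=0.4002 |R(-1.58)|=0.2705
Bisect:
  x_lo=-3.1764 |R|=1.7685  x_hi=-0.1668 |R|=0.8464
  mid=-1.67158 |R|=0.27237 →hi
  mid=-2.42396 |R|=0.57858 →hi
  mid=-2.80016 |R|=1.02264 →lo
  mid=-2.61206 |R|=0.76873 →hi
  mid=-2.70611 |R|=0.88703 →hi
  mid=-2.75313 |R|=0.95259 →hi
  mid=-2.77665 |R|=0.98704 →hi
  mid=-2.78840 |R|=1.00470 →lo
  mid=-2.78252 |R|=0.99583 →hi
  mid=-2.78546 |R|=1.00026 →lo
  ...
  [-2.78546,-2.78528] ⇒ x*=-2.7853
Interval (-2.7853, 0).

z∈(-2.7853,0).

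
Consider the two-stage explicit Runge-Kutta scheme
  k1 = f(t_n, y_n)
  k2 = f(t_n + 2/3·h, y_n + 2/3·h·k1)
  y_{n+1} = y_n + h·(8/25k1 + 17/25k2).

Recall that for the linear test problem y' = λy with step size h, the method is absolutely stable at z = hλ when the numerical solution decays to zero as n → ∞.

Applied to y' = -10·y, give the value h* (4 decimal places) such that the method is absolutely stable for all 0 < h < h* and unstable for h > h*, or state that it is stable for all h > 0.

Test eqn y'=λy, z=hλ:
  k1=λy_n ⇒ h·k1=z·y_n;  k2=λ(1+2/3z)y_n ⇒ h·k2=z(1+2/3z)y_n
  y_{n+1}/y_n = 1 + 8/25z + 17/25z(1+2/3z) = 1 + z + 34/75z²
  R(z) = 1 + z + 34/75z².

Need |R(x)|<1, x<0.
x=-0.52: |R|=0.6026
R=1: x+34/75x²=0 ⇒ x=−75/34=-2.2059; min R=1−1/(4·34/75)=0.4485>−1
Confirm numerically:
  x=-2.006: |R|=0.81823 <1
  x=-1.661: |R|=0.58971 <1
  x=-1.413: |R|=0.49211 <1
  x=-2.762: |R|=1.69632 >1
  x=-2.471: |R|=1.29698 >1
  x=-2.334: |R|=1.13556 >1
Interval (-2.2059, 0).

(-2.2059,0); λ=-10 ⇒ h* = (75/34)/10 = 0.2206.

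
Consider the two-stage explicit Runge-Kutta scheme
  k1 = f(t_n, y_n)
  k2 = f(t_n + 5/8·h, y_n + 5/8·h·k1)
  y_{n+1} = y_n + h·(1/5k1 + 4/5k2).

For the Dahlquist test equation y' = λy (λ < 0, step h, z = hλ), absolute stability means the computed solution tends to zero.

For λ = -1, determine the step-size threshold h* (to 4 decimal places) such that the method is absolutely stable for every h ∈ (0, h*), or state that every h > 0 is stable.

(-2.0000,0); λ=-1 ⇒ h* = (2)/1 = 2.0000.

Test eqn y'=λy, z=hλ:
  k1=λy_n ⇒ h·k1=z·y_n;  k2=λ(1+5/8z)y_n ⇒ h·k2=z(1+5/8z)y_n
  y_{n+1}/y_n = 1 + 1/5z + 4/5z(1+5/8z) = 1 + z + 1/2z²
  ⇒ R(z) = 1 + z + 1/2z².

Solve |R(x)|<1 on ℝ⁻.
x=-1.37: |R|=0.5685
R=1: x+1/2x²=0 ⇒ x=−2=-2.0000; min R=1−1/(4·1/2)=0.5000>−1
Confirm numerically:
  x=-1.908: |R|=0.91223 <1
  x=-1.532: |R|=0.64151 <1
  x=-1.453: |R|=0.60260 <1
  x=-0.956: |R|=0.50097 <1
  x=-2.086: |R|=1.08970 >1
  x=-2.039: |R|=1.03976 >1
Interval (-2.0000, 0).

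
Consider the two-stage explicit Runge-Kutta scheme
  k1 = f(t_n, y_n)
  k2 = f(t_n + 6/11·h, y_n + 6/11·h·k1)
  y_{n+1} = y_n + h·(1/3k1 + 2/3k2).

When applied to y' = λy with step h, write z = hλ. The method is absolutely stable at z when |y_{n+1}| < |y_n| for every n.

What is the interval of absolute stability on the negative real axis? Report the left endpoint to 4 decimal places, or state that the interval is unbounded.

Set f=λy, z=hλ:
  k1=λy_n ⇒ h·k1=z·y_n;  k2=λ(1+6/11z)y_n ⇒ h·k2=z(1+6/11z)y_n
  y_{n+1}/y_n = 1 + 1/3z + 2/3z(1+6/11z) = 1 + z + 4/11z²
  Hence R(z) = 1 + z + 4/11z².

Boundary: |R(x)|=1, x<0.
x=-0.56: |R|=0.5540
R=1: x+4/11x²=0 ⇒ x=−11/4=-2.7500; min R=1−1/(4·4/11)=0.3125>−1
Confirm numerically:
  x=-1.422: |R|=0.31330 <1
  x=-1.420: |R|=0.31324 <1
  x=-1.364: |R|=0.31254 <1
  x=-1.304: |R|=0.31433 <1
  x=-3.308: |R|=1.67122 >1
  x=-3.224: |R|=1.55570 >1
  x=-3.098: |R|=1.39204 >1
Interval (-2.7500, 0).

(-2.7500, 0).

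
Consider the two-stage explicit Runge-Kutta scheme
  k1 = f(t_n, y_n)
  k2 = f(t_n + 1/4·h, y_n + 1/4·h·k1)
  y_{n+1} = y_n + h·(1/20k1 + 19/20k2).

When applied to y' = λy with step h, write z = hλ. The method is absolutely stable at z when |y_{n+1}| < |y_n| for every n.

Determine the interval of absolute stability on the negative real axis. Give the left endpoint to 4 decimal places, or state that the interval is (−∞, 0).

z∈(-4.2105,0).

Set f=λy, z=hλ:
  k1=λy_n ⇒ h·k1=z·y_n;  k2=λ(1+1/4z)y_n ⇒ h·k2=z(1+1/4z)y_n
  y_{n+1}/y_n = 1 + 1/20z + 19/20z(1+1/4z) = 1 + z + 19/80z²
  so R(z) = 1 + z + 19/80z².

Boundary: |R(x)|=1, x<0.
x=-0.37: |R|=0.6625
R=1: x+19/80x²=0 ⇒ x=−80/19=-4.2105; min R=1−1/(4·19/80)=-0.0526>−1
Confirm numerically:
  x=-4.086: |R|=0.87916 <1
  x=-4.024: |R|=0.82174 <1
  x=-2.833: |R|=0.07315 <1
  x=-2.611: |R|=0.00811 <1
  x=-4.664: |R|=1.50231 >1
  x=-4.646: |R|=1.48051 >1
  x=-4.380: |R|=1.17629 >1
Stable set (-4.2105, 0).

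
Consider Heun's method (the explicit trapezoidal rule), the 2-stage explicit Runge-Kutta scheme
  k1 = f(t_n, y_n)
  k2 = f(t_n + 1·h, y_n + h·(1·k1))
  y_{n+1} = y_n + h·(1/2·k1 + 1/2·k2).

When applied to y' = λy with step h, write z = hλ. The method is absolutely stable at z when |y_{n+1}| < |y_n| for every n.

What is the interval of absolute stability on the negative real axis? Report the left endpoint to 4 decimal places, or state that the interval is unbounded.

z∈(-2.0000,0).

Test eqn y'=λy, z=hλ:
  order 2, 2-stage ⇒ R(z)=1+z+z^2/2
  (e.g. R(-0.69)=0.54805, |R|=0.54805)

Solve |R(x)|<1 on ℝ⁻.
x=-0.69: |R|=0.5481
|R(-0.9)|=0.5050 |R(-0.78)|=0.5242 |R(-0.76)|=0.5288
Bisect:
  x_lo=-2.8631 |R|=2.2356  x_hi=-0.1624 |R|=0.8508
  mid=-1.51276 |R|=0.63146 →hi
  mid=-2.18794 |R|=1.20560 →lo
  mid=-1.85035 |R|=0.86155 →hi
  mid=-2.01914 |R|=1.01933 →lo
  mid=-1.93475 |R|=0.93688 →hi
  mid=-1.97695 |R|=0.97721 →hi
  mid=-1.99805 |R|=0.99805 →hi
  mid=-2.00859 |R|=1.00863 →lo
  mid=-2.00332 |R|=1.00333 →lo
  ...
  [-2.00002,-1.99986] ⇒ x*=-2.0000
Stable set (-2.0000, 0).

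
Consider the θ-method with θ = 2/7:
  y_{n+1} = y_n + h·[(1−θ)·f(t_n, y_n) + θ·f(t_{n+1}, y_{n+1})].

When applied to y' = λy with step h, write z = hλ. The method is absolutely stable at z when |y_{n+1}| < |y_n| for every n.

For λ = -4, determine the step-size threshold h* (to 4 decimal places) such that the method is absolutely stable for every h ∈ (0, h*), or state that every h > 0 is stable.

(-4.6667,0); λ=-4 ⇒ h* = (14/3)/4 = 1.1667.

With y'=λy (z=hλ):
  y_{n+1} = y_n + z·[5/7·y_n + 2/7·y_{n+1}] ⇒ (1 − 2/7z)y_{n+1} = (1 + 5/7z)y_n
  ⇒ R(z) = (1 + 5/7z)/(1 − 2/7z).

Find x<0 with |R(x)|<1.
x=-0.69: |R|=0.4236
R=−1: 1+5/7x = −1+2/7x ⇒ -3/7x=2 ⇒ x=2/(-3/7)=-4.6667
Confirm numerically:
  x=-4.119: |R|=0.89218 <1
  x=-3.939: |R|=0.85327 <1
  x=-3.894: |R|=0.84325 <1
  x=-4.867: |R|=1.03591 >1
  x=-4.837: |R|=1.03065 >1
Stable set (-4.6667, 0).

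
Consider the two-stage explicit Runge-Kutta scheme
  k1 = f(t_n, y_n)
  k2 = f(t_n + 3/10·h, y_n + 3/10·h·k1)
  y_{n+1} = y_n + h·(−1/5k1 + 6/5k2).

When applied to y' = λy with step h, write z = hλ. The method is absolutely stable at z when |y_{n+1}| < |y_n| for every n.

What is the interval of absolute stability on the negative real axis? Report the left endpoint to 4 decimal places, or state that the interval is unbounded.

Test eqn y'=λy, z=hλ:
  k1=λy_n ⇒ h·k1=z·y_n;  k2=λ(1+3/10z)y_n ⇒ h·k2=z(1+3/10z)y_n
  y_{n+1}/y_n = 1 − 1/5z + 6/5z(1+3/10z) = 1 + z + 9/25z²
  R(z) = 1 + z + 9/25z².

Find x<0 with |R(x)|<1.
x=-1.67: |R|=0.3340
R=1: x+9/25x²=0 ⇒ x=−25/9=-2.7778; min R=1−1/(4·9/25)=0.3056>−1
Confirm numerically:
  x=-2.716: |R|=0.93960 <1
  x=-2.568: |R|=0.80606 <1
  x=-2.566: |R|=0.80437 <1
  x=-1.775: |R|=0.35922 <1
  x=-3.049: |R|=1.29770 >1
  x=-2.928: |R|=1.15835 >1
Stable set (-2.7778, 0).

(-2.7778, 0).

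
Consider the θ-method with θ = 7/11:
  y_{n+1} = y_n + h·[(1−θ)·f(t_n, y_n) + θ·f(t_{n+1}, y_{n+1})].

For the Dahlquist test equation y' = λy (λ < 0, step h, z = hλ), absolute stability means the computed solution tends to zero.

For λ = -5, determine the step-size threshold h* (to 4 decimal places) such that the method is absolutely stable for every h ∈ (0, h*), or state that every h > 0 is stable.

With y'=λy (z=hλ):
  y_{n+1} = y_n + z·[4/11·y_n + 7/11·y_{n+1}] ⇒ (1 − 7/11z)y_{n+1} = (1 + 4/11z)y_n
  R(z) = (1 + 4/11z)/(1 − 7/11z).

Find x<0 with |R(x)|<1.
x=-0.78: |R|=0.4787
x=-2: |R|=0.1200
x=-10: |R|=0.3580
x=-100: |R|=0.5471
θ=7/11≥1/2 ⇒ |1+4/11x|<|1−7/11x| ∀x<0 ⇒ stable on all of ℝ⁻.

(−∞, 0) — no finite endpoint. Any h>0 works for λ=-5.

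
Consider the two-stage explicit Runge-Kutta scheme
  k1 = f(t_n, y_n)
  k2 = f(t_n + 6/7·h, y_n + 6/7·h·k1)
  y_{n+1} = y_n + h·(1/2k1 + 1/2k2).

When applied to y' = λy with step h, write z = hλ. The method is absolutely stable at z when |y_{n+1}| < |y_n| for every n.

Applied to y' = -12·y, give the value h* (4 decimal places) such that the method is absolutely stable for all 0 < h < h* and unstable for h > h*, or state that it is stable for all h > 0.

(-2.3333,0); λ=-12 ⇒ h* = (7/3)/12 = 0.1944.

Test eqn y'=λy, z=hλ:
  k1=λy_n ⇒ h·k1=z·y_n;  k2=λ(1+6/7z)y_n ⇒ h·k2=z(1+6/7z)y_n
  y_{n+1}/y_n = 1 + 1/2z + 1/2z(1+6/7z) = 1 + z + 3/7z²
  Hence R(z) = 1 + z + 3/7z².

Need |R(x)|<1, x<0.
x=-1.02: |R|=0.4259
R=1: x+3/7x²=0 ⇒ x=−7/3=-2.3333; min R=1−1/(4·3/7)=0.4167>−1
Confirm numerically:
  x=-2.205: |R|=0.87872 <1
  x=-1.684: |R|=0.53137 <1
  x=-0.965: |R|=0.43410 <1
  x=-2.572: |R|=1.26308 >1
  x=-2.444: |R|=1.11592 >1
  x=-2.430: |R|=1.10067 >1
So |R|<1 on (-2.3333, 0).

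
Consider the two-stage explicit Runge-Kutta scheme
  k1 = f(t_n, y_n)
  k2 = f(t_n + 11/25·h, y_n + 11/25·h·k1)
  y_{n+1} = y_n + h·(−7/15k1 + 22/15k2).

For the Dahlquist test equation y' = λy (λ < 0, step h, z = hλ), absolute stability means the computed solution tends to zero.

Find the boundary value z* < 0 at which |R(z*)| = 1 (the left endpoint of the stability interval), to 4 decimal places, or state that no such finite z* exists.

left endpoint -1.5496.

On y'=λy, z=hλ:
  k1=λy_n ⇒ h·k1=z·y_n;  k2=λ(1+11/25z)y_n ⇒ h·k2=z(1+11/25z)y_n
  y_{n+1}/y_n = 1 − 7/15z + 22/15z(1+11/25z) = 1 + z + 242/375z²
  Hence R(z) = 1 + z + 242/375z².

Find x<0 with |R(x)|<1.
x=-1.76: |R|=1.2390
R=1: x+242/375x²=0 ⇒ x=−375/242=-1.5496; min R=1−1/(4·242/375)=0.6126>−1
Confirm numerically:
  x=-0.955: |R|=0.63356 <1
  x=-0.862: |R|=0.61751 <1
  x=-0.860: |R|=0.61729 <1
  x=-2.119: |R|=1.77865 >1
  x=-1.967: |R|=1.52985 >1
  x=-1.916: |R|=1.45305 >1
So |R|<1 on (-1.5496, 0).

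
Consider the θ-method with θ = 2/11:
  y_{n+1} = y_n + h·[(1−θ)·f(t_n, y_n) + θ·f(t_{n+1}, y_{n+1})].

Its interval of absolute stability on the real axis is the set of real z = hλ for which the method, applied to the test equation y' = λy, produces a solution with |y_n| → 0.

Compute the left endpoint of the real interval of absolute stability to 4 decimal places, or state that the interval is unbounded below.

Test eqn y'=λy, z=hλ:
  y_{n+1} = y_n + z·[9/11·y_n + 2/11·y_{n+1}] ⇒ (1 − 2/11z)y_{n+1} = (1 + 9/11z)y_n
  R(z) = (1 + 9/11z)/(1 − 2/11z).

Boundary: |R(x)|=1, x<0.
x=-1.42: |R|=0.1286
R=−1: 1+9/11x = −1+2/11x ⇒ -7/11x=2 ⇒ x=2/(-7/11)=-3.1429
Confirm numerically:
  x=-2.322: |R|=0.63270 <1
  x=-2.046: |R|=0.49125 <1
  x=-1.562: |R|=0.21651 <1
  x=-3.534: |R|=1.15154 >1
  x=-3.312: |R|=1.06718 >1
So |R|<1 on (-3.1429, 0).

left endpoint -3.1429.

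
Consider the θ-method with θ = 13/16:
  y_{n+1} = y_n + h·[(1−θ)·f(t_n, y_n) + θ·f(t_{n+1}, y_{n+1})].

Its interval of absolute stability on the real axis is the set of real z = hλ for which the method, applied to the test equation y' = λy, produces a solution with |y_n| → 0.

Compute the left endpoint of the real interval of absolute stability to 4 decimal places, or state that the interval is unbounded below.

(−∞, 0) — no finite endpoint.

With y'=λy (z=hλ):
  y_{n+1} = y_n + z·[3/16·y_n + 13/16·y_{n+1}] ⇒ (1 − 13/16z)y_{n+1} = (1 + 3/16z)y_n
  so R(z) = (1 + 3/16z)/(1 − 13/16z).

Solve |R(x)|<1 on ℝ⁻.
x=-1.38: |R|=0.3494
x=-2: |R|=0.2381
x=-10: |R|=0.0959
x=-100: |R|=0.2158
θ=13/16≥1/2 ⇒ |1+3/16x|<|1−13/16x| ∀x<0 ⇒ stable on all of ℝ⁻.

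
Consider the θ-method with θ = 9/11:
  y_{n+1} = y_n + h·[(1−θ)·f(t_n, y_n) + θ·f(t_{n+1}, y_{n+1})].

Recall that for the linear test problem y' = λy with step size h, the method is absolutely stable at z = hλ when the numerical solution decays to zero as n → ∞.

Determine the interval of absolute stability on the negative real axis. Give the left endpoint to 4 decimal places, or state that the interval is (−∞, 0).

unbounded; (−∞, 0).

Test eqn y'=λy, z=hλ:
  y_{n+1} = y_n + z·[2/11·y_n + 9/11·y_{n+1}] ⇒ (1 − 9/11z)y_{n+1} = (1 + 2/11z)y_n
  ⇒ R(z) = (1 + 2/11z)/(1 − 9/11z).

Solve |R(x)|<1 on ℝ⁻.
x=-1.01: |R|=0.4470
x=-2: |R|=0.2414
x=-10: |R|=0.0891
x=-100: |R|=0.2075
θ=9/11≥1/2 ⇒ |1+2/11x|<|1−9/11x| ∀x<0 ⇒ unbounded interval.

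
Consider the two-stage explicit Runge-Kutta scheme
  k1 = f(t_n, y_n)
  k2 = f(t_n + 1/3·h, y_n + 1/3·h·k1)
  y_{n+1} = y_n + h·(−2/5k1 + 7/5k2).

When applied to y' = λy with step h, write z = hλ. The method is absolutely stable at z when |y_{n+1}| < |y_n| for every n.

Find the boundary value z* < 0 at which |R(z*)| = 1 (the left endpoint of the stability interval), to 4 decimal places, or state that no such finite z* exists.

left endpoint -2.1429.

On y'=λy, z=hλ:
  k1=λy_n ⇒ h·k1=z·y_n;  k2=λ(1+1/3z)y_n ⇒ h·k2=z(1+1/3z)y_n
  y_{n+1}/y_n = 1 − 2/5z + 7/5z(1+1/3z) = 1 + z + 7/15z²
  R(z) = 1 + z + 7/15z².

Need |R(x)|<1, x<0.
x=-1.06: |R|=0.4643
R=1: x+7/15x²=0 ⇒ x=−15/7=-2.1429; min R=1−1/(4·7/15)=0.4643>−1
Confirm numerically:
  x=-1.923: |R|=0.80270 <1
  x=-1.140: |R|=0.46648 <1
  x=-1.134: |R|=0.46611 <1
  x=-0.884: |R|=0.48068 <1
  x=-2.713: |R|=1.72184 >1
  x=-2.636: |R|=1.60663 >1
  x=-2.618: |R|=1.58050 >1
So |R|<1 on (-2.1429, 0).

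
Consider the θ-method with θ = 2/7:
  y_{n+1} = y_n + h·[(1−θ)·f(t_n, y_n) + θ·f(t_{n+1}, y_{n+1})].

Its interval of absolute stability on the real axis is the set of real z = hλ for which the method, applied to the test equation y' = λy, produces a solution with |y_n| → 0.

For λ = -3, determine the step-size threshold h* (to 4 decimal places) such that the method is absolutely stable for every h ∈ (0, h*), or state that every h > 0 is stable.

(-4.6667,0); λ=-3 ⇒ h* = (14/3)/3 = 1.5556.

Test eqn y'=λy, z=hλ:
  y_{n+1} = y_n + z·[5/7·y_n + 2/7·y_{n+1}] ⇒ (1 − 2/7z)y_{n+1} = (1 + 5/7z)y_n
  so R(z) = (1 + 5/7z)/(1 − 2/7z).

Solve |R(x)|<1 on ℝ⁻.
x=-1.68: |R|=0.1351
R=−1: 1+5/7x = −1+2/7x ⇒ -3/7x=2 ⇒ x=2/(-3/7)=-4.6667
Confirm numerically:
  x=-2.910: |R|=0.58892 <1
  x=-2.731: |R|=0.53402 <1
  x=-2.206: |R|=0.35314 <1
  x=-5.093: |R|=1.07442 >1
  x=-4.808: |R|=1.02552 >1
Stable set (-4.6667, 0).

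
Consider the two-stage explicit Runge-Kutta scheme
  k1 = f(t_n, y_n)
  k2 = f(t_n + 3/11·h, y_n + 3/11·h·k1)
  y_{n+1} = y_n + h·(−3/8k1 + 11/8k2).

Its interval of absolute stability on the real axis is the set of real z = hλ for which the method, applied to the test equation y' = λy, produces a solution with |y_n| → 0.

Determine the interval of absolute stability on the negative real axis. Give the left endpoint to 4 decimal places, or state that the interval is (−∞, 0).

z∈(-2.6667,0).

With y'=λy (z=hλ):
  k1=λy_n ⇒ h·k1=z·y_n;  k2=λ(1+3/11z)y_n ⇒ h·k2=z(1+3/11z)y_n
  y_{n+1}/y_n = 1 − 3/8z + 11/8z(1+3/11z) = 1 + z + 3/8z²
  so R(z) = 1 + z + 3/8z².

Need |R(x)|<1, x<0.
x=-0.4: |R|=0.6600
R=1: x+3/8x²=0 ⇒ x=−8/3=-2.6667; min R=1−1/(4·3/8)=0.3333>−1
Confirm numerically:
  x=-2.623: |R|=0.95705 <1
  x=-2.017: |R|=0.50861 <1
  x=-1.754: |R|=0.39969 <1
  x=-3.252: |R|=1.71381 >1
  x=-3.214: |R|=1.65967 >1
  x=-2.917: |R|=1.27383 >1
So |R|<1 on (-2.6667, 0).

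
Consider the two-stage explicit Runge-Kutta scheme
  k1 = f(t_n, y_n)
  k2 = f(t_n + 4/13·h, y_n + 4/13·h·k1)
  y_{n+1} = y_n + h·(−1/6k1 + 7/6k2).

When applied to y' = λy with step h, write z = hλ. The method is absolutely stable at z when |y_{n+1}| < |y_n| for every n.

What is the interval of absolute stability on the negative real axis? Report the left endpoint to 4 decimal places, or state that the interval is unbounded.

On y'=λy, z=hλ:
  k1=λy_n ⇒ h·k1=z·y_n;  k2=λ(1+4/13z)y_n ⇒ h·k2=z(1+4/13z)y_n
  y_{n+1}/y_n = 1 − 1/6z + 7/6z(1+4/13z) = 1 + z + 14/39z²
  Hence R(z) = 1 + z + 14/39z².

Find x<0 with |R(x)|<1.
x=-0.74: |R|=0.4566
R=1: x+14/39x²=0 ⇒ x=−39/14=-2.7857; min R=1−1/(4·14/39)=0.3036>−1
Confirm numerically:
  x=-2.245: |R|=0.56424 <1
  x=-1.753: |R|=0.35013 <1
  x=-1.392: |R|=0.30357 <1
  x=-3.315: |R|=1.62985 >1
  x=-3.009: |R|=1.24118 >1
  x=-2.869: |R|=1.08578 >1
Interval (-2.7857, 0).

z∈(-2.7857,0).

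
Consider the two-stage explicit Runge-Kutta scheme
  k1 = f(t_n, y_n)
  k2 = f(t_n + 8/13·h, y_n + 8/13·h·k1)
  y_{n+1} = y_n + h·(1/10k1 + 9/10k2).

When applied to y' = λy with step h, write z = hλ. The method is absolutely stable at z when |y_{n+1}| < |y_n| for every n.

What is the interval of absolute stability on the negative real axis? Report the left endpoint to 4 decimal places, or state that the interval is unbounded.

(-1.8056, 0).

On y'=λy, z=hλ:
  k1=λy_n ⇒ h·k1=z·y_n;  k2=λ(1+8/13z)y_n ⇒ h·k2=z(1+8/13z)y_n
  y_{n+1}/y_n = 1 + 1/10z + 9/10z(1+8/13z) = 1 + z + 36/65z²
  ⇒ R(z) = 1 + z + 36/65z².

Solve |R(x)|<1 on ℝ⁻.
x=-1.75: |R|=0.9462
R=1: x+36/65x²=0 ⇒ x=−65/36=-1.8056; min R=1−1/(4·36/65)=0.5486>−1
Confirm numerically:
  x=-1.487: |R|=0.73765 <1
  x=-1.314: |R|=0.64227 <1
  x=-1.001: |R|=0.55395 <1
  x=-2.147: |R|=1.40601 >1
  x=-1.952: |R|=1.15832 >1
So |R|<1 on (-1.8056, 0).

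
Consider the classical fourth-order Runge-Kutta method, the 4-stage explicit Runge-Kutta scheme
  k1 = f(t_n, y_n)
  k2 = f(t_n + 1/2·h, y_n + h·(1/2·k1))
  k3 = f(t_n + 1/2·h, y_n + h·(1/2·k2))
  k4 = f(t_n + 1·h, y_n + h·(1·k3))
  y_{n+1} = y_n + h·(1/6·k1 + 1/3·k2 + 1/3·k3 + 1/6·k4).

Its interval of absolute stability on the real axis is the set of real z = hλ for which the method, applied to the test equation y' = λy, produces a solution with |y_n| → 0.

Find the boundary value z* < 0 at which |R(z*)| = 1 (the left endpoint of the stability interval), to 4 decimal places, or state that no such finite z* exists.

On y'=λy, z=hλ:
  order 4, 4-stage ⇒ R(z)=1+z+z^2/2+z^3/6+z^4/24
  (e.g. R(-0.38)=0.68392, |R|=0.68392)

Boundary: |R(x)|=1, x<0.
x=-0.38: |R|=0.6839
|R(-3.14)|=1.6804 |R(-2.79)|=1.0071 |R(-2.26)|=0.4569
Bisect:
  x_lo=-3.4401 |R|=2.5272  x_hi=-0.0761 |R|=0.9267
  mid=-1.75810 |R|=0.27974 →hi
  mid=-2.59909 |R|=0.75369 →hi
  mid=-3.01958 |R|=1.41465 →lo
  mid=-2.80934 |R|=1.03686 →lo
  mid=-2.70421 |R|=0.88448 →hi
  mid=-2.75677 |R|=0.95785 →hi
  mid=-2.78305 |R|=0.99663 →hi
  mid=-2.79619 |R|=1.01656 →lo
  ...
  [-2.78531,-2.78511] ⇒ x*=-2.7853
Interval (-2.7853, 0).

left endpoint -2.7853.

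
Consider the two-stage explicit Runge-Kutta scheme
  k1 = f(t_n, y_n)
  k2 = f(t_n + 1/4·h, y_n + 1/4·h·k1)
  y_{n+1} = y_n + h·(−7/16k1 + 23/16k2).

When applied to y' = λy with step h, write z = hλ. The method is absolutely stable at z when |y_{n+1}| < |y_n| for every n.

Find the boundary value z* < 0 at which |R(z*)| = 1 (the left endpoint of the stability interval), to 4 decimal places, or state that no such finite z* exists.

Test eqn y'=λy, z=hλ:
  k1=λy_n ⇒ h·k1=z·y_n;  k2=λ(1+1/4z)y_n ⇒ h·k2=z(1+1/4z)y_n
  y_{n+1}/y_n = 1 − 7/16z + 23/16z(1+1/4z) = 1 + z + 23/64z²
  R(z) = 1 + z + 23/64z².

Need |R(x)|<1, x<0.
x=-1.08: |R|=0.3392
R=1: x+23/64x²=0 ⇒ x=−64/23=-2.7826; min R=1−1/(4·23/64)=0.3043>−1
Confirm numerically:
  x=-1.925: |R|=0.40671 <1
  x=-1.524: |R|=0.31068 <1
  x=-1.254: |R|=0.31112 <1
  x=-3.251: |R|=1.54723 >1
  x=-2.977: |R|=1.20797 >1
  x=-2.847: |R|=1.06588 >1
So |R|<1 on (-2.7826, 0).

left endpoint -2.7826.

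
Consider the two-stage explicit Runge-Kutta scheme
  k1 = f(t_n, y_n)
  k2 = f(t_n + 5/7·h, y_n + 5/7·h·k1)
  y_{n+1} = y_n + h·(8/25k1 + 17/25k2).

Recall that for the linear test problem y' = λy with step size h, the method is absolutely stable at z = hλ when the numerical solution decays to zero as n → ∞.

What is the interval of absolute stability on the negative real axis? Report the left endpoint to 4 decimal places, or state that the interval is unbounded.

Test eqn y'=λy, z=hλ:
  k1=λy_n ⇒ h·k1=z·y_n;  k2=λ(1+5/7z)y_n ⇒ h·k2=z(1+5/7z)y_n
  y_{n+1}/y_n = 1 + 8/25z + 17/25z(1+5/7z) = 1 + z + 17/35z²
  R(z) = 1 + z + 17/35z².

Boundary: |R(x)|=1, x<0.
x=-1.66: |R|=0.6784
R=1: x+17/35x²=0 ⇒ x=−35/17=-2.0588; min R=1−1/(4·17/35)=0.4853>−1
Confirm numerically:
  x=-1.545: |R|=0.61441 <1
  x=-1.532: |R|=0.60798 <1
  x=-1.450: |R|=0.57121 <1
  x=-1.276: |R|=0.51483 <1
  x=-2.626: |R|=1.72343 >1
  x=-2.478: |R|=1.50452 >1
Stable set (-2.0588, 0).

z∈(-2.0588,0).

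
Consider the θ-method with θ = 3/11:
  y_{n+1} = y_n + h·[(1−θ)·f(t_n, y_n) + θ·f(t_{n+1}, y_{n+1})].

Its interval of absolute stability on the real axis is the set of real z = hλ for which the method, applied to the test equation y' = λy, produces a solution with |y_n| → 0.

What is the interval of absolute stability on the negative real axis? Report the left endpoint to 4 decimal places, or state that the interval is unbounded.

Test eqn y'=λy, z=hλ:
  y_{n+1} = y_n + z·[8/11·y_n + 3/11·y_{n+1}] ⇒ (1 − 3/11z)y_{n+1} = (1 + 8/11z)y_n
  R(z) = (1 + 8/11z)/(1 − 3/11z).

Find x<0 with |R(x)|<1.
x=-0.94: |R|=0.2518
R=−1: 1+8/11x = −1+3/11x ⇒ -5/11x=2 ⇒ x=2/(-5/11)=-4.4000
Confirm numerically:
  x=-3.723: |R|=0.84731 <1
  x=-3.331: |R|=0.74539 <1
  x=-2.197: |R|=0.37383 <1
  x=-4.764: |R|=1.07196 >1
  x=-4.702: |R|=1.06014 >1
  x=-4.672: |R|=1.05437 >1
Interval (-4.4000, 0).

(-4.4000, 0).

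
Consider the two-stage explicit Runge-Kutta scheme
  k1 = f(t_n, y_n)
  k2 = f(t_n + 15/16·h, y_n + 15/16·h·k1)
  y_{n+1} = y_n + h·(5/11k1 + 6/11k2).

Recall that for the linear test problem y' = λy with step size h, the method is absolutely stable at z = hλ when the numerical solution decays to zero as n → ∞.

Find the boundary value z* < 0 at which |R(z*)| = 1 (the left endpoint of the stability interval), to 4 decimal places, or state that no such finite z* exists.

Test eqn y'=λy, z=hλ:
  k1=λy_n ⇒ h·k1=z·y_n;  k2=λ(1+15/16z)y_n ⇒ h·k2=z(1+15/16z)y_n
  y_{n+1}/y_n = 1 + 5/11z + 6/11z(1+15/16z) = 1 + z + 45/88z²
  Hence R(z) = 1 + z + 45/88z².

Solve |R(x)|<1 on ℝ⁻.
x=-1.76: |R|=0.8240
R=1: x+45/88x²=0 ⇒ x=−88/45=-1.9556; min R=1−1/(4·45/88)=0.5111>−1
Confirm numerically:
  x=-1.303: |R|=0.56520 <1
  x=-1.238: |R|=0.54574 <1
  x=-1.154: |R|=0.52699 <1
  x=-1.036: |R|=0.51284 <1
  x=-2.382: |R|=1.51944 >1
  x=-2.147: |R|=1.21019 >1
So |R|<1 on (-1.9556, 0).

left endpoint -1.9556.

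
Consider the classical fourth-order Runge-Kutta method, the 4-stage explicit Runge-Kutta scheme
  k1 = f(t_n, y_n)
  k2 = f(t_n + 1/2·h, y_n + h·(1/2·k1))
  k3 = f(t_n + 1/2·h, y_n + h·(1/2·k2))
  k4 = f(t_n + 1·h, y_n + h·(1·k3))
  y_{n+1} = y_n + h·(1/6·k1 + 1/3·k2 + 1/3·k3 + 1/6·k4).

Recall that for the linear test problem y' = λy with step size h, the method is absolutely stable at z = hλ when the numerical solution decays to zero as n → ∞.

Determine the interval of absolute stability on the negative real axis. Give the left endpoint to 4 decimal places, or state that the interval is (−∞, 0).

Test eqn y'=λy, z=hλ:
  order 4, 4-stage ⇒ R(z)=1+z+z^2/2+z^3/6+z^4/24
  (e.g. R(-1.62)=0.27059, |R|=0.27059)

Solve |R(x)|<1 on ℝ⁻.
x=-1.62: |R|=0.2706
|R(-2.79)|=1.0071 |R(-2.38)|=0.5422 |R(-0.57)|=0.5660
Bisect:
  x_lo=-3.3813 |R|=2.3388  x_hi=-0.2880 |R|=0.7498
  mid=-1.83464 |R|=0.29116 →hi
  mid=-2.60798 |R|=0.76396 →hi
  mid=-2.99465 |R|=1.36434 →lo
  mid=-2.80132 |R|=1.02443 →lo
  mid=-2.70465 |R|=0.88507 →hi
  mid=-2.75298 |R|=0.95237 →hi
  mid=-2.77715 |R|=0.98779 →hi
  ...
  [-2.78546,-2.78527] ⇒ x*=-2.7853
So |R|<1 on (-2.7853, 0).

(-2.7853, 0).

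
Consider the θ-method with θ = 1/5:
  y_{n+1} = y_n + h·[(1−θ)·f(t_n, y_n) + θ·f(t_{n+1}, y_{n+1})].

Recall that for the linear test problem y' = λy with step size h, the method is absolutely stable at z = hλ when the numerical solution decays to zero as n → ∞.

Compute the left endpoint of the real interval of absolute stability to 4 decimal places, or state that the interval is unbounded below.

With y'=λy (z=hλ):
  y_{n+1} = y_n + z·[4/5·y_n + 1/5·y_{n+1}] ⇒ (1 − 1/5z)y_{n+1} = (1 + 4/5z)y_n
  Hence R(z) = (1 + 4/5z)/(1 − 1/5z).

Boundary: |R(x)|=1, x<0.
x=-1.2: |R|=0.0323
R=−1: 1+4/5x = −1+1/5x ⇒ -3/5x=2 ⇒ x=2/(-3/5)=-3.3333
Confirm numerically:
  x=-3.010: |R|=0.87890 <1
  x=-1.561: |R|=0.18961 <1
  x=-1.454: |R|=0.12643 <1
  x=-1.425: |R|=0.10895 <1
  x=-3.464: |R|=1.04631 >1
  x=-3.380: |R|=1.01671 >1
Interval (-3.3333, 0).

z* = -3.3333.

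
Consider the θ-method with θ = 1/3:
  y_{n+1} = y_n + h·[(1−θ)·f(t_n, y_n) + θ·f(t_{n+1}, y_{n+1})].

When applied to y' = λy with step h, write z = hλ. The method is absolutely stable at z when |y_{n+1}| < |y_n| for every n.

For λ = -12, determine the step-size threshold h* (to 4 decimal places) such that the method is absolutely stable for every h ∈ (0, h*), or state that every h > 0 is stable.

With y'=λy (z=hλ):
  y_{n+1} = y_n + z·[2/3·y_n + 1/3·y_{n+1}] ⇒ (1 − 1/3z)y_{n+1} = (1 + 2/3z)y_n
  ⇒ R(z) = (1 + 2/3z)/(1 − 1/3z).

Need |R(x)|<1, x<0.
x=-1.61: |R|=0.0477
R=−1: 1+2/3x = −1+1/3x ⇒ -1/3x=2 ⇒ x=2/(-1/3)=-6.0000
Confirm numerically:
  x=-4.126: |R|=0.73702 <1
  x=-3.152: |R|=0.53706 <1
  x=-3.042: |R|=0.51043 <1
  x=-6.537: |R|=1.05631 >1
  x=-6.446: |R|=1.04722 >1
  x=-6.028: |R|=1.00310 >1
Interval (-6.0000, 0).

(-6.0000,0); λ=-12 ⇒ h* = (6)/12 = 0.5000.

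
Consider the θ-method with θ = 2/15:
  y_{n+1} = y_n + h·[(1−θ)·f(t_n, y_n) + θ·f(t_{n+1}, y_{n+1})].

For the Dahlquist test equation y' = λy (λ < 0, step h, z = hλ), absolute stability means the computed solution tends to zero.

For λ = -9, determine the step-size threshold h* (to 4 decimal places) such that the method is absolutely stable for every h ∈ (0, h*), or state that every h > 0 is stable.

(-2.7273,0); λ=-9 ⇒ h* = (30/11)/9 = 0.3030.

Test eqn y'=λy, z=hλ:
  y_{n+1} = y_n + z·[13/15·y_n + 2/15·y_{n+1}] ⇒ (1 − 2/15z)y_{n+1} = (1 + 13/15z)y_n
  so R(z) = (1 + 13/15z)/(1 − 2/15z).

Find x<0 with |R(x)|<1.
x=-1.22: |R|=0.0493
R=−1: 1+13/15x = −1+2/15x ⇒ -11/15x=2 ⇒ x=2/(-11/15)=-2.7273
Confirm numerically:
  x=-1.689: |R|=0.37855 <1
  x=-1.538: |R|=0.27628 <1
  x=-1.417: |R|=0.19182 <1
  x=-3.230: |R|=1.25769 >1
  x=-3.212: |R|=1.24888 >1
Interval (-2.7273, 0).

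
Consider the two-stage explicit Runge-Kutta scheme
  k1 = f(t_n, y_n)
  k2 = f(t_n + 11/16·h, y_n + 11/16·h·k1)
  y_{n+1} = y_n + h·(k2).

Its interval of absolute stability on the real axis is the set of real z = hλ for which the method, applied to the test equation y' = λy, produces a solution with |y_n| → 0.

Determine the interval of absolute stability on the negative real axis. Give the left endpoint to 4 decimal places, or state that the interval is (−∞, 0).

With y'=λy (z=hλ):
  k1=λy_n ⇒ h·k1=z·y_n;  k2=λ(1+11/16z)y_n ⇒ h·k2=z(1+11/16z)y_n
  y_{n+1}/y_n = 1 + z(1+11/16z) = 1 + z + 11/16z²
  so R(z) = 1 + z + 11/16z².

Solve |R(x)|<1 on ℝ⁻.
x=-1.77: |R|=1.3839
R=1: x+11/16x²=0 ⇒ x=−16/11=-1.4545; min R=1−1/(4·11/16)=0.6364>−1
Confirm numerically:
  x=-1.330: |R|=0.88612 <1
  x=-0.976: |R|=0.67890 <1
  x=-0.680: |R|=0.63790 <1
  x=-0.630: |R|=0.64287 <1
  x=-1.705: |R|=1.29358 >1
  x=-1.647: |R|=1.21792 >1
  x=-1.591: |R|=1.14926 >1
Stable set (-1.4545, 0).

z∈(-1.4545,0).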